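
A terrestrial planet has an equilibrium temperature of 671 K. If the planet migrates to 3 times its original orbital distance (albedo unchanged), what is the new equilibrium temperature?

T_eq ∝ L^(1/4) · d^(−1/2).
T′ = 671 / 3^(1/2) = 387 K.

T_eq ≈ 387 K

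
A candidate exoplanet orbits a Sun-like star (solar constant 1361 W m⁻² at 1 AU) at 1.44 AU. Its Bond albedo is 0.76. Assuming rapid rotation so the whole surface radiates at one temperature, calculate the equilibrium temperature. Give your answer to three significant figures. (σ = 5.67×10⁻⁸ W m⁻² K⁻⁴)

Flux at 1.44 AU: S = 1361/1.44² = 656 W m⁻².
Energy balance: absorbed = emitted ⇒ πR²·S(1−A) = 4πR²·σT_eq⁴, so T_eq⁴ = S(1−A)/(4σ).
T_eq = [656 × 0.24 / (4 × 5.67×10⁻⁸)]^(1/4) = (6.95×10⁸)^(1/4) = 162 K.

T_eq ≈ 162 K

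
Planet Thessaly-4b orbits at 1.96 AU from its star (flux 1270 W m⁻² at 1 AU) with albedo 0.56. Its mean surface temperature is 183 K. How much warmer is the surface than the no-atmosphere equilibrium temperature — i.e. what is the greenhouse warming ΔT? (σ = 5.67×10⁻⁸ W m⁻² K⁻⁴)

S = 1270/1.96² = 330.6 W m⁻².
T_eq = [S(1−A)/(4σ)]^(1/4) = [330.6×0.44/(4×5.67×10⁻⁸)]^(1/4) = 159.1 K.
ΔT = T_surf − T_eq = 183 − 159.1.

ΔT ≈ 23.9 K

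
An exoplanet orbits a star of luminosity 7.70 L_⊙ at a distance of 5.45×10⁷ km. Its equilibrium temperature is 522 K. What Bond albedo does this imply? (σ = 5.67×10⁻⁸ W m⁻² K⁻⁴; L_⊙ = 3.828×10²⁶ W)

d = 5.45×10⁷ km = 5.45×10¹⁰ m.
L = 7.70 × 3.828×10²⁶ = 2.95×10²⁷ W.
Flux: S = L/(4πd²) = 2.95×10²⁷/(4π×(5.45×10¹⁰)²) = 7.90×10⁴ W m⁻².
From T_eq⁴ = S(1−A)/(4σ): 1−A = 4σT_eq⁴/S.
1−A = 4 × 5.67×10⁻⁸ × (522)⁴ / 7.90×10⁴ = 0.213.

A ≈ 0.79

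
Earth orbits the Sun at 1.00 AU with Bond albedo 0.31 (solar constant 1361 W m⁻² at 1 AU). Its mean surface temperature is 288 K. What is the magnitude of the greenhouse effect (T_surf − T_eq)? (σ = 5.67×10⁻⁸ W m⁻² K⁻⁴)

ΔT ≈ 34.3 K

S = 1361/1.00² = 1361 W m⁻².
T_eq = [S(1−A)/(4σ)]^(1/4) = [1361×0.69/(4×5.67×10⁻⁸)]^(1/4) = 253.7 K.
ΔT = T_surf − T_eq = 288 − 253.7.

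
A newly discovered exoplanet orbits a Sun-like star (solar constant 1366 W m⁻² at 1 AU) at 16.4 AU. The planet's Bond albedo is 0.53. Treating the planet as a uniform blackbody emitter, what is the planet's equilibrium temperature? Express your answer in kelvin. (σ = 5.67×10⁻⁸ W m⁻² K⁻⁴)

T_eq ≈ 57.0 K

Flux at 16.4 AU: S = 1366/16.4² = 5.08 W m⁻².
Energy balance: absorbed = emitted ⇒ πR²·S(1−A) = 4πR²·σT_eq⁴, so T_eq⁴ = S(1−A)/(4σ).
T_eq = [5.08 × 0.47 / (4 × 5.67×10⁻⁸)]^(1/4) = (1.05×10⁷)^(1/4) = 57.0 K.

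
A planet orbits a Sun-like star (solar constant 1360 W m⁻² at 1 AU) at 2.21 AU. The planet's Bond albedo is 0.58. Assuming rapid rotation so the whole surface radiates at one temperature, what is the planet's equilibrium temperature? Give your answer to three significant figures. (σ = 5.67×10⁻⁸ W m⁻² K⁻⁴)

Flux at 2.21 AU: S = 1360/2.21² = 278 W m⁻².
Energy balance: absorbed = emitted ⇒ πR²·S(1−A) = 4πR²·σT_eq⁴, so T_eq⁴ = S(1−A)/(4σ).
T_eq = [278 × 0.42 / (4 × 5.67×10⁻⁸)]^(1/4) = (5.16×10⁸)^(1/4) = 151 K.

T_eq ≈ 151 K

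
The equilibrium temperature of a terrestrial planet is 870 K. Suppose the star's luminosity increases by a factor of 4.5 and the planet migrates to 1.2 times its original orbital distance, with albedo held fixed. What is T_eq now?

T_eq ≈ 1160 K

T_eq ∝ L^(1/4) · d^(−1/2).
T′ = 870 × 4.5^(1/4) / 1.2^(1/2) = 1160 K.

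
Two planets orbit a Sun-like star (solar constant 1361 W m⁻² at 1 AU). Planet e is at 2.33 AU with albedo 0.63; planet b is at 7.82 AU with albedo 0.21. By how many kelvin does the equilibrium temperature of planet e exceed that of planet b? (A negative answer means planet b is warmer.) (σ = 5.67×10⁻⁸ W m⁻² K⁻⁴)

T_eq = [S₀(1−A)/(4σd²)]^(1/4), so T ∝ (1−A)^(1/4) / √d.
T₁ = [1361×0.37/(4×5.67×10⁻⁸×2.33²)]^(1/4) = 142.21 K.
T₂ = [1361×0.79/(4×5.67×10⁻⁸×7.82²)]^(1/4) = 93.83 K.

ΔT ≈ 48.4 K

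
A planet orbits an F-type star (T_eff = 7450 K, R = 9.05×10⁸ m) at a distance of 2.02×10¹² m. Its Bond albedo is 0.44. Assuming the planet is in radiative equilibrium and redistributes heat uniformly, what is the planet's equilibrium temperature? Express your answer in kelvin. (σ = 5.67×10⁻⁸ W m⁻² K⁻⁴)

T_eq ≈ 96.5 K

L = 4πR_⋆²σT_⋆⁴ = 4π(9.05×10⁸)² × 5.67×10⁻⁸ × (7450)⁴ = 1.80×10²⁷ W.
S = L/(4πd²) = 35.1 W m⁻².
Energy balance: absorbed = emitted ⇒ πR²·S(1−A) = 4πR²·σT_eq⁴, so T_eq⁴ = S(1−A)/(4σ).
T_eq = [35.1 × 0.56 / (4 × 5.67×10⁻⁸)]^(1/4) = (8.66×10⁷)^(1/4) = 96.5 K.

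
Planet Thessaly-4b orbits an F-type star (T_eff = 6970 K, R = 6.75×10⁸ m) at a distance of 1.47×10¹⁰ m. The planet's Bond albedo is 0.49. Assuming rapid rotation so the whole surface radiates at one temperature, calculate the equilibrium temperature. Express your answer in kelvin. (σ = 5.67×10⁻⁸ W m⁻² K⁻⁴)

T_eq ≈ 892 K

L = 4πR_⋆²σT_⋆⁴ = 4π(6.75×10⁸)² × 5.67×10⁻⁸ × (6970)⁴ = 7.66×10²⁶ W.
S = L/(4πd²) = 2.82×10⁵ W m⁻².
Energy balance: absorbed = emitted ⇒ πR²·S(1−A) = 4πR²·σT_eq⁴, so T_eq⁴ = S(1−A)/(4σ).
T_eq = [2.82×10⁵ × 0.51 / (4 × 5.67×10⁻⁸)]^(1/4) = (6.34×10¹¹)^(1/4) = 892 K.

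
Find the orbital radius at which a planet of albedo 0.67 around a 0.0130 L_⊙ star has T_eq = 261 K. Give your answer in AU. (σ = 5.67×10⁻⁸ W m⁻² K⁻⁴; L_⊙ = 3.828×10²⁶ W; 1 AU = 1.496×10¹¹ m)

L = 0.0130 × 3.828×10²⁶ = 4.98×10²⁴ W.
From T_eq⁴ = L(1−A)/(16πσd²): d = √[L(1−A)/(16πσT_eq⁴)].
d = √[4.98×10²⁴ × 0.33 / (16π × 5.67×10⁻⁸ × (261)⁴)] = 1.11×10¹⁰ m = 0.0745 AU.

d ≈ 0.0745 AU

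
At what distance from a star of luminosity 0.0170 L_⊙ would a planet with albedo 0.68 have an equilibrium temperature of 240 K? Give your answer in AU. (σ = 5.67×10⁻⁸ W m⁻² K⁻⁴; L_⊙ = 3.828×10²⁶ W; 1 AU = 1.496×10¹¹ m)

d ≈ 0.0992 AU

L = 0.0170 × 3.828×10²⁶ = 6.51×10²⁴ W.
From T_eq⁴ = L(1−A)/(16πσd²): d = √[L(1−A)/(16πσT_eq⁴)].
d = √[6.51×10²⁴ × 0.32 / (16π × 5.67×10⁻⁸ × (240)⁴)] = 1.48×10¹⁰ m = 0.0992 AU.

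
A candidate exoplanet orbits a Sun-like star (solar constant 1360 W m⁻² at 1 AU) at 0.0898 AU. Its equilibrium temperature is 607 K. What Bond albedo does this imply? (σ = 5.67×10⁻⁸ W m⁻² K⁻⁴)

A ≈ 0.82

Flux at 0.0898 AU: S = 1360/0.0898² = 1.69×10⁵ W m⁻².
From T_eq⁴ = S(1−A)/(4σ): 1−A = 4σT_eq⁴/S.
1−A = 4 × 5.67×10⁻⁸ × (607)⁴ / 1.69×10⁵ = 0.183.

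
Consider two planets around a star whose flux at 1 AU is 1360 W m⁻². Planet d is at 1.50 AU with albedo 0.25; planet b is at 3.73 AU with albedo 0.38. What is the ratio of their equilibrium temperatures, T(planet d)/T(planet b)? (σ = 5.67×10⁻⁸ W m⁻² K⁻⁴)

T₁/T₂ ≈ 1.654

T_eq = [S₀(1−A)/(4σd²)]^(1/4), so T ∝ (1−A)^(1/4) / √d.
T₁ = [1360×0.75/(4×5.67×10⁻⁸×1.50²)]^(1/4) = 211.44 K.
T₂ = [1360×0.62/(4×5.67×10⁻⁸×3.73²)]^(1/4) = 127.85 K.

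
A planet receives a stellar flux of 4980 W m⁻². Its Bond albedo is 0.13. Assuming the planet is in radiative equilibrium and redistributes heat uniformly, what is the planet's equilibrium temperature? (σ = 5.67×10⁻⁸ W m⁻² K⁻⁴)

T_eq ≈ 372 K

Energy balance: absorbed = emitted ⇒ πR²·S(1−A) = 4πR²·σT_eq⁴, so T_eq⁴ = S(1−A)/(4σ).
T_eq = [4980 × 0.87 / (4 × 5.67×10⁻⁸)]^(1/4) = (1.91×10¹⁰)^(1/4) = 372 K.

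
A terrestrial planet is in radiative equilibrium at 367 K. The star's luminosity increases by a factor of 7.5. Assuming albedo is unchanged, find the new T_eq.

T_eq ∝ L^(1/4) · d^(−1/2).
T′ = 367 × 7.5^(1/4) = 607 K.

T_eq ≈ 607 K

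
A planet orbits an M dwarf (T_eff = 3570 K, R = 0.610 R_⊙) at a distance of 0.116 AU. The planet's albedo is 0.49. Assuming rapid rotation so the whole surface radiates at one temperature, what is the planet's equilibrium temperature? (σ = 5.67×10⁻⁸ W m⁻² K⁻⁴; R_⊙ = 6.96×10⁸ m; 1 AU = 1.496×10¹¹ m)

R_⋆ = 0.610 × 6.96×10⁸ = 4.25×10⁸ m.
d = 0.116 AU = 1.74×10¹⁰ m.
L = 4πR_⋆²σT_⋆⁴ = 4π(4.25×10⁸)² × 5.67×10⁻⁸ × (3570)⁴ = 2.09×10²⁵ W.
S = L/(4πd²) = 5510 W m⁻².
Energy balance: absorbed = emitted ⇒ πR²·S(1−A) = 4πR²·σT_eq⁴, so T_eq⁴ = S(1−A)/(4σ).
T_eq = [5510 × 0.51 / (4 × 5.67×10⁻⁸)]^(1/4) = (1.24×10¹⁰)^(1/4) = 334 K.

T_eq ≈ 334 K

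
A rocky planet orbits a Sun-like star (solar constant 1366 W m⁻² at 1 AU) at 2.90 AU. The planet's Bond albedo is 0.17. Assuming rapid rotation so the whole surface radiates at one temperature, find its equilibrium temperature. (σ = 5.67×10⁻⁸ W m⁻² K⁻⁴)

Flux at 2.90 AU: S = 1366/2.90² = 162 W m⁻².
Energy balance: absorbed = emitted ⇒ πR²·S(1−A) = 4πR²·σT_eq⁴, so T_eq⁴ = S(1−A)/(4σ).
T_eq = [162 × 0.83 / (4 × 5.67×10⁻⁸)]^(1/4) = (5.94×10⁸)^(1/4) = 156 K.

T_eq ≈ 156 K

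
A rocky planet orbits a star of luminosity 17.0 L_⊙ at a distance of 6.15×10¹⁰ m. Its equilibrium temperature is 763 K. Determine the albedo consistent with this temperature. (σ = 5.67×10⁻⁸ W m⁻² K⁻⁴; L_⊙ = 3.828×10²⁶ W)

L = 17.0 × 3.828×10²⁶ = 6.51×10²⁷ W.
Flux: S = L/(4πd²) = 6.51×10²⁷/(4π×(6.15×10¹⁰)²) = 1.37×10⁵ W m⁻².
From T_eq⁴ = S(1−A)/(4σ): 1−A = 4σT_eq⁴/S.
1−A = 4 × 5.67×10⁻⁸ × (763)⁴ / 1.37×10⁵ = 0.561.

A ≈ 0.44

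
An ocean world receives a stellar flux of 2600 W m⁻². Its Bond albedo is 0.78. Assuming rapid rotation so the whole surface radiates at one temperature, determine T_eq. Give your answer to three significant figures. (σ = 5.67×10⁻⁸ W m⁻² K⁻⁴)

Energy balance: absorbed = emitted ⇒ πR²·S(1−A) = 4πR²·σT_eq⁴, so T_eq⁴ = S(1−A)/(4σ).
T_eq = [2600 × 0.22 / (4 × 5.67×10⁻⁸)]^(1/4) = (2.52×10⁹)^(1/4) = 224 K.

T_eq ≈ 224 K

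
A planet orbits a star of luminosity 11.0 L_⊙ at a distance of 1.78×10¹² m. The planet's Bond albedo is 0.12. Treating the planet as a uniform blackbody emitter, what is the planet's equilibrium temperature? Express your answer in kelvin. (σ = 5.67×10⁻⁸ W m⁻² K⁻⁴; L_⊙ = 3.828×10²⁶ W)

T_eq ≈ 142 K

L = 11.0 × 3.828×10²⁶ = 4.21×10²⁷ W.
Flux: S = L/(4πd²) = 4.21×10²⁷/(4π×(1.78×10¹²)²) = 106 W m⁻².
Energy balance: absorbed = emitted ⇒ πR²·S(1−A) = 4πR²·σT_eq⁴, so T_eq⁴ = S(1−A)/(4σ).
T_eq = [106 × 0.88 / (4 × 5.67×10⁻⁸)]^(1/4) = (4.10×10⁸)^(1/4) = 142 K.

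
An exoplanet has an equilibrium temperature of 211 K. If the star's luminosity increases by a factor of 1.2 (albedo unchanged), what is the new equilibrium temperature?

T_eq ∝ L^(1/4) · d^(−1/2).
T′ = 211 × 1.2^(1/4) = 221 K.

T_eq ≈ 221 K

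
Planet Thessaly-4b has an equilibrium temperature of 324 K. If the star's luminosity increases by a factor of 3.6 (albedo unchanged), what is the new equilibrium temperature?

T_eq ∝ L^(1/4) · d^(−1/2).
T′ = 324 × 3.6^(1/4) = 446 K.

T_eq ≈ 446 K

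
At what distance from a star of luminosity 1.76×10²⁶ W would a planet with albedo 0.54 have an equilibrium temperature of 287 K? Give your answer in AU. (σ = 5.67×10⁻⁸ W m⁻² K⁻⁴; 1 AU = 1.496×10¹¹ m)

From T_eq⁴ = L(1−A)/(16πσd²): d = √[L(1−A)/(16πσT_eq⁴)].
d = √[1.76×10²⁶ × 0.46 / (16π × 5.67×10⁻⁸ × (287)⁴)] = 6.47×10¹⁰ m = 0.433 AU.

d ≈ 0.433 AU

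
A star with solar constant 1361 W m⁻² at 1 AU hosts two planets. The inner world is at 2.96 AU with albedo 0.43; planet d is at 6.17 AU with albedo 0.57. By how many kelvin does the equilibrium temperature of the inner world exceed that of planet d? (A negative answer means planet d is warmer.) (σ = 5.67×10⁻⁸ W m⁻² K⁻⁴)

T_eq = [S₀(1−A)/(4σd²)]^(1/4), so T ∝ (1−A)^(1/4) / √d.
T₁ = [1361×0.57/(4×5.67×10⁻⁸×2.96²)]^(1/4) = 140.56 K.
T₂ = [1361×0.43/(4×5.67×10⁻⁸×6.17²)]^(1/4) = 90.74 K.

ΔT ≈ 49.8 K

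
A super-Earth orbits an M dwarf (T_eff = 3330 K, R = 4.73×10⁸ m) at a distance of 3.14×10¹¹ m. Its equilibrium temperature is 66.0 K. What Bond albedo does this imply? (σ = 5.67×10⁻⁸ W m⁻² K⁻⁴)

L = 4πR_⋆²σT_⋆⁴ = 4π(4.73×10⁸)² × 5.67×10⁻⁸ × (3330)⁴ = 1.96×10²⁵ W.
S = L/(4πd²) = 15.8 W m⁻².
From T_eq⁴ = S(1−A)/(4σ): 1−A = 4σT_eq⁴/S.
1−A = 4 × 5.67×10⁻⁸ × (66.0)⁴ / 15.8 = 0.272.

A ≈ 0.73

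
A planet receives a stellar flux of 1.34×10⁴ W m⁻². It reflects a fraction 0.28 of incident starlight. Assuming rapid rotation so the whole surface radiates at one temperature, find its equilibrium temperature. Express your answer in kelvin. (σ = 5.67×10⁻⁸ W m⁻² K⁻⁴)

Energy balance: absorbed = emitted ⇒ πR²·S(1−A) = 4πR²·σT_eq⁴, so T_eq⁴ = S(1−A)/(4σ).
T_eq = [1.34×10⁴ × 0.72 / (4 × 5.67×10⁻⁸)]^(1/4) = (4.25×10¹⁰)^(1/4) = 454 K.

T_eq ≈ 454 K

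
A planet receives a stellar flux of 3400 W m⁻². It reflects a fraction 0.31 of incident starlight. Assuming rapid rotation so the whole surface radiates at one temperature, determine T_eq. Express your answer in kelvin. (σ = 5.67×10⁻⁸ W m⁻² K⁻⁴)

T_eq ≈ 319 K

Energy balance: absorbed = emitted ⇒ πR²·S(1−A) = 4πR²·σT_eq⁴, so T_eq⁴ = S(1−A)/(4σ).
T_eq = [3400 × 0.69 / (4 × 5.67×10⁻⁸)]^(1/4) = (1.03×10¹⁰)^(1/4) = 319 K.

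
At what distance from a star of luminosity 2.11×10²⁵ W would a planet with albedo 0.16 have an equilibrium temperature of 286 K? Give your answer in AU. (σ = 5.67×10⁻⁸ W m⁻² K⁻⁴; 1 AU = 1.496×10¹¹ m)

d ≈ 0.204 AU

From T_eq⁴ = L(1−A)/(16πσd²): d = √[L(1−A)/(16πσT_eq⁴)].
d = √[2.11×10²⁵ × 0.84 / (16π × 5.67×10⁻⁸ × (286)⁴)] = 3.05×10¹⁰ m = 0.204 AU.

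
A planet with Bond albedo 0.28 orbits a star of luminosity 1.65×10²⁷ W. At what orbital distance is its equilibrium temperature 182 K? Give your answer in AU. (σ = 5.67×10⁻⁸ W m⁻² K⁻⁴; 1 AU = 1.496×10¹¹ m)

From T_eq⁴ = L(1−A)/(16πσd²): d = √[L(1−A)/(16πσT_eq⁴)].
d = √[1.65×10²⁷ × 0.72 / (16π × 5.67×10⁻⁸ × (182)⁴)] = 6.16×10¹¹ m = 4.12 AU.

d ≈ 4.12 AU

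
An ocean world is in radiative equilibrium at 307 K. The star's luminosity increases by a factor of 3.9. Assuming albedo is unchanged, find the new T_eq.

T_eq ∝ L^(1/4) · d^(−1/2).
T′ = 307 × 3.9^(1/4) = 431 K.

T_eq ≈ 431 K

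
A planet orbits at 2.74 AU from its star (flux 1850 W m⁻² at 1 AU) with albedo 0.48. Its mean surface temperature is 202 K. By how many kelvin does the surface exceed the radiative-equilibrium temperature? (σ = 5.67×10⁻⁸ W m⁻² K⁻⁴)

ΔT ≈ 47.8 K

S = 1850/2.74² = 246.4 W m⁻².
T_eq = [S(1−A)/(4σ)]^(1/4) = [246.4×0.52/(4×5.67×10⁻⁸)]^(1/4) = 154.2 K.
ΔT = T_surf − T_eq = 202 − 154.2.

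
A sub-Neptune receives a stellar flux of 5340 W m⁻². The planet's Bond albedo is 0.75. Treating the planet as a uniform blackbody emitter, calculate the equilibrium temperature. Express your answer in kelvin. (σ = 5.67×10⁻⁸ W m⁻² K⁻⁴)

T_eq ≈ 277 K

Energy balance: absorbed = emitted ⇒ πR²·S(1−A) = 4πR²·σT_eq⁴, so T_eq⁴ = S(1−A)/(4σ).
T_eq = [5340 × 0.25 / (4 × 5.67×10⁻⁸)]^(1/4) = (5.89×10⁹)^(1/4) = 277 K.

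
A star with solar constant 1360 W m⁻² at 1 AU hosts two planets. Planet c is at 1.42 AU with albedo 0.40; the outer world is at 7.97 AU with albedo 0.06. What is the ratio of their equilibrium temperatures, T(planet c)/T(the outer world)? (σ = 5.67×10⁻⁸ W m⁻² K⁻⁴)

T₁/T₂ ≈ 2.118

T_eq = [S₀(1−A)/(4σd²)]^(1/4), so T ∝ (1−A)^(1/4) / √d.
T₁ = [1360×0.60/(4×5.67×10⁻⁸×1.42²)]^(1/4) = 205.53 K.
T₂ = [1360×0.94/(4×5.67×10⁻⁸×7.97²)]^(1/4) = 97.06 K.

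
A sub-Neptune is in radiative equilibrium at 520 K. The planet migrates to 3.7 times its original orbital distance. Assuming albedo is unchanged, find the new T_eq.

T_eq ∝ L^(1/4) · d^(−1/2).
T′ = 520 / 3.7^(1/2) = 270 K.

T_eq ≈ 270 K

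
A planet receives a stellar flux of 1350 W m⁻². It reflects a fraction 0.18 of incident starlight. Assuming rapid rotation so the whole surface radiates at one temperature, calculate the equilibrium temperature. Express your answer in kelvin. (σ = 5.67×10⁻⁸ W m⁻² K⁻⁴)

T_eq ≈ 264 K

Energy balance: absorbed = emitted ⇒ πR²·S(1−A) = 4πR²·σT_eq⁴, so T_eq⁴ = S(1−A)/(4σ).
T_eq = [1350 × 0.82 / (4 × 5.67×10⁻⁸)]^(1/4) = (4.88×10⁹)^(1/4) = 264 K.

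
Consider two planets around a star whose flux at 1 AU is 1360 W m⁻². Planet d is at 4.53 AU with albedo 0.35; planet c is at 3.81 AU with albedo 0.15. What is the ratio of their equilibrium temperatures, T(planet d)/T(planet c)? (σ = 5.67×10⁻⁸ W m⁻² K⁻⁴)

T_eq = [S₀(1−A)/(4σd²)]^(1/4), so T ∝ (1−A)^(1/4) / √d.
T₁ = [1360×0.65/(4×5.67×10⁻⁸×4.53²)]^(1/4) = 117.40 K.
T₂ = [1360×0.85/(4×5.67×10⁻⁸×3.81²)]^(1/4) = 136.89 K.

T₁/T₂ ≈ 0.858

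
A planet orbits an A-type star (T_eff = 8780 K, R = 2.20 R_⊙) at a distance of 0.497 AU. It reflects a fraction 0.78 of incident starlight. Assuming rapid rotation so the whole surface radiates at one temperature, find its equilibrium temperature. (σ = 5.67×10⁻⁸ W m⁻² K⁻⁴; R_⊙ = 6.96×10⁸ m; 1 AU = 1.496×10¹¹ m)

T_eq ≈ 610 K

R_⋆ = 2.20 × 6.96×10⁸ = 1.53×10⁹ m.
d = 0.497 AU = 7.44×10¹⁰ m.
L = 4πR_⋆²σT_⋆⁴ = 4π(1.53×10⁹)² × 5.67×10⁻⁸ × (8780)⁴ = 9.93×10²⁷ W.
S = L/(4πd²) = 1.43×10⁵ W m⁻².
Energy balance: absorbed = emitted ⇒ πR²·S(1−A) = 4πR²·σT_eq⁴, so T_eq⁴ = S(1−A)/(4σ).
T_eq = [1.43×10⁵ × 0.22 / (4 × 5.67×10⁻⁸)]^(1/4) = (1.39×10¹¹)^(1/4) = 610 K.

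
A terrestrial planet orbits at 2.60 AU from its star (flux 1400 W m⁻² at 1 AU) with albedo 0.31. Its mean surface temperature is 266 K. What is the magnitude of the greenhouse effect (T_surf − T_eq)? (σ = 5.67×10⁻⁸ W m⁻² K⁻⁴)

ΔT ≈ 107.6 K

S = 1400/2.60² = 207.1 W m⁻².
T_eq = [S(1−A)/(4σ)]^(1/4) = [207.1×0.69/(4×5.67×10⁻⁸)]^(1/4) = 158.4 K.
ΔT = T_surf − T_eq = 266 − 158.4.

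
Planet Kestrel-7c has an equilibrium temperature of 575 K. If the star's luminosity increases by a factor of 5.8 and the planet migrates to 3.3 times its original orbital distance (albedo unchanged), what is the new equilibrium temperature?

T_eq ≈ 491 K

T_eq ∝ L^(1/4) · d^(−1/2).
T′ = 575 × 5.8^(1/4) / 3.3^(1/2) = 491 K.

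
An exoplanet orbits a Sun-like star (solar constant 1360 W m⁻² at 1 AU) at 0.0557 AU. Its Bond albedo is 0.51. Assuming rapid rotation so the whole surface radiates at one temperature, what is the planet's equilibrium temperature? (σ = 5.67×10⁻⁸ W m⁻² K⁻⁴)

Flux at 0.0557 AU: S = 1360/0.0557² = 4.38×10⁵ W m⁻².
Energy balance: absorbed = emitted ⇒ πR²·S(1−A) = 4πR²·σT_eq⁴, so T_eq⁴ = S(1−A)/(4σ).
T_eq = [4.38×10⁵ × 0.49 / (4 × 5.67×10⁻⁸)]^(1/4) = (9.47×10¹¹)^(1/4) = 986 K.

T_eq ≈ 986 K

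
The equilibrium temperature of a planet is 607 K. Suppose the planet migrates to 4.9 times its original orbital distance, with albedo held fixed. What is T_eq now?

T_eq ≈ 274 K

T_eq ∝ L^(1/4) · d^(−1/2).
T′ = 607 / 4.9^(1/2) = 274 K.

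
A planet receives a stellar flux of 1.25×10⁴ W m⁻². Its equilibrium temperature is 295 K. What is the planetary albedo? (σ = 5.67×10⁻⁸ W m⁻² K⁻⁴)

A ≈ 0.86

From T_eq⁴ = S(1−A)/(4σ): 1−A = 4σT_eq⁴/S.
1−A = 4 × 5.67×10⁻⁸ × (295)⁴ / 1.25×10⁴ = 0.137.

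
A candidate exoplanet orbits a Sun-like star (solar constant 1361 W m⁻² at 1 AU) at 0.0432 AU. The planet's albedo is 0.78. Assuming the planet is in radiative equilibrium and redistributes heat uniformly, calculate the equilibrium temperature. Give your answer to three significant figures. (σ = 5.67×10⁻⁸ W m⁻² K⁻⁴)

T_eq ≈ 917 K

Flux at 0.0432 AU: S = 1361/0.0432² = 7.29×10⁵ W m⁻².
Energy balance: absorbed = emitted ⇒ πR²·S(1−A) = 4πR²·σT_eq⁴, so T_eq⁴ = S(1−A)/(4σ).
T_eq = [7.29×10⁵ × 0.22 / (4 × 5.67×10⁻⁸)]^(1/4) = (7.07×10¹¹)^(1/4) = 917 K.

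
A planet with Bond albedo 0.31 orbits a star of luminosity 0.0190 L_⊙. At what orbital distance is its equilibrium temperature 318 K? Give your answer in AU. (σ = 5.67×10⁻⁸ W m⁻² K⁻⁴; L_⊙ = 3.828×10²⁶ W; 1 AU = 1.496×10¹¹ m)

L = 0.0190 × 3.828×10²⁶ = 7.27×10²⁴ W.
From T_eq⁴ = L(1−A)/(16πσd²): d = √[L(1−A)/(16πσT_eq⁴)].
d = √[7.27×10²⁴ × 0.69 / (16π × 5.67×10⁻⁸ × (318)⁴)] = 1.31×10¹⁰ m = 0.0877 AU.

d ≈ 0.0877 AU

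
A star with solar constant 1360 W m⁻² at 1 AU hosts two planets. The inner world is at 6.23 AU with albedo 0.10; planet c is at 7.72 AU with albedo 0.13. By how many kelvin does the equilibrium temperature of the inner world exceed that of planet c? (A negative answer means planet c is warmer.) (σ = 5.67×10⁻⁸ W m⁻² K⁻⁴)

ΔT ≈ 11.9 K

T_eq = [S₀(1−A)/(4σd²)]^(1/4), so T ∝ (1−A)^(1/4) / √d.
T₁ = [1360×0.90/(4×5.67×10⁻⁸×6.23²)]^(1/4) = 108.59 K.
T₂ = [1360×0.87/(4×5.67×10⁻⁸×7.72²)]^(1/4) = 96.73 K.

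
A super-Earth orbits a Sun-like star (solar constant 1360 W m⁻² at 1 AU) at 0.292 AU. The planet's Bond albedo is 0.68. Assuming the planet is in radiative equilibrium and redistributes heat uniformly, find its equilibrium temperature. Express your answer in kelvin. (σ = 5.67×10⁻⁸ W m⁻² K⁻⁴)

Flux at 0.292 AU: S = 1360/0.292² = 1.60×10⁴ W m⁻².
Energy balance: absorbed = emitted ⇒ πR²·S(1−A) = 4πR²·σT_eq⁴, so T_eq⁴ = S(1−A)/(4σ).
T_eq = [1.60×10⁴ × 0.32 / (4 × 5.67×10⁻⁸)]^(1/4) = (2.25×10¹⁰)^(1/4) = 387 K.

T_eq ≈ 387 K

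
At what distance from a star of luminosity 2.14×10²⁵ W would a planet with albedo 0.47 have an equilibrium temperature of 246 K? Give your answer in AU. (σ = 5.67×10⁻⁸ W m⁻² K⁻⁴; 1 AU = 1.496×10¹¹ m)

d ≈ 0.220 AU

From T_eq⁴ = L(1−A)/(16πσd²): d = √[L(1−A)/(16πσT_eq⁴)].
d = √[2.14×10²⁵ × 0.53 / (16π × 5.67×10⁻⁸ × (246)⁴)] = 3.30×10¹⁰ m = 0.220 AU.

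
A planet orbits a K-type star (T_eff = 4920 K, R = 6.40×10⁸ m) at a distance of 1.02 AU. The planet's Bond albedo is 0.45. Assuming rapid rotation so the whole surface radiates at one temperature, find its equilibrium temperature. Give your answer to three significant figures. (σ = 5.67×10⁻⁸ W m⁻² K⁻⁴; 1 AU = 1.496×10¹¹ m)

T_eq ≈ 194 K

d = 1.02 AU = 1.53×10¹¹ m.
L = 4πR_⋆²σT_⋆⁴ = 4π(6.40×10⁸)² × 5.67×10⁻⁸ × (4920)⁴ = 1.71×10²⁶ W.
S = L/(4πd²) = 584 W m⁻².
Energy balance: absorbed = emitted ⇒ πR²·S(1−A) = 4πR²·σT_eq⁴, so T_eq⁴ = S(1−A)/(4σ).
T_eq = [584 × 0.55 / (4 × 5.67×10⁻⁸)]^(1/4) = (1.42×10⁹)^(1/4) = 194 K.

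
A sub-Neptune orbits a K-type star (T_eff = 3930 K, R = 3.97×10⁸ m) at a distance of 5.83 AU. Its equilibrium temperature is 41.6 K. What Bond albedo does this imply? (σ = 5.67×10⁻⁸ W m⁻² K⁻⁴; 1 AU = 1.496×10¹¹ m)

A ≈ 0.76

d = 5.83 AU = 8.72×10¹¹ m.
L = 4πR_⋆²σT_⋆⁴ = 4π(3.97×10⁸)² × 5.67×10⁻⁸ × (3930)⁴ = 2.68×10²⁵ W.
S = L/(4πd²) = 2.80 W m⁻².
From T_eq⁴ = S(1−A)/(4σ): 1−A = 4σT_eq⁴/S.
1−A = 4 × 5.67×10⁻⁸ × (41.6)⁴ / 2.80 = 0.242.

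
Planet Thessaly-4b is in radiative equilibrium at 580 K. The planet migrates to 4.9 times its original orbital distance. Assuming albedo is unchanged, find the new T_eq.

T_eq ∝ L^(1/4) · d^(−1/2).
T′ = 580 / 4.9^(1/2) = 262 K.

T_eq ≈ 262 K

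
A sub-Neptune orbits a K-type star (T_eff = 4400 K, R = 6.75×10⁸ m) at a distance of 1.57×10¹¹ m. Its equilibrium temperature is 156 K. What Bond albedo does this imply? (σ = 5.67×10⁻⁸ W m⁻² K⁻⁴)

A ≈ 0.66

L = 4πR_⋆²σT_⋆⁴ = 4π(6.75×10⁸)² × 5.67×10⁻⁸ × (4400)⁴ = 1.22×10²⁶ W.
S = L/(4πd²) = 393 W m⁻².
From T_eq⁴ = S(1−A)/(4σ): 1−A = 4σT_eq⁴/S.
1−A = 4 × 5.67×10⁻⁸ × (156)⁴ / 393 = 0.342.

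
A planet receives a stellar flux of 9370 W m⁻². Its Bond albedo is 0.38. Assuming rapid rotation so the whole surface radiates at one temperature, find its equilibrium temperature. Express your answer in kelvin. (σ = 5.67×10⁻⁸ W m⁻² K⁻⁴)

Energy balance: absorbed = emitted ⇒ πR²·S(1−A) = 4πR²·σT_eq⁴, so T_eq⁴ = S(1−A)/(4σ).
T_eq = [9370 × 0.62 / (4 × 5.67×10⁻⁸)]^(1/4) = (2.56×10¹⁰)^(1/4) = 400 K.

T_eq ≈ 400 K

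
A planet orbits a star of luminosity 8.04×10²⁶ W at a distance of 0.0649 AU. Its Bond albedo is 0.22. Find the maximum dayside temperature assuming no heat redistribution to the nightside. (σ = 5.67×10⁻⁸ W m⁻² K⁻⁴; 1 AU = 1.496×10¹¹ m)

d = 0.0649 AU = 9.71×10⁹ m.
Flux: S = L/(4πd²) = 8.04×10²⁶/(4π×(9.71×10⁹)²) = 6.79×10⁵ W m⁻².
With no redistribution each surface element balances locally: S(1−A) = σT⁴.
T = [6.79×10⁵ × 0.78 / 5.67×10⁻⁸]^(1/4) = (9.34×10¹²)^(1/4) = 1750 K.

T_ss ≈ 1750 K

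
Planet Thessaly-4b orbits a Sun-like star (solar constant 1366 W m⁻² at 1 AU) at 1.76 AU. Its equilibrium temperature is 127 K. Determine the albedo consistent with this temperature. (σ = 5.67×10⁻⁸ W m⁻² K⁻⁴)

Flux at 1.76 AU: S = 1366/1.76² = 441 W m⁻².
From T_eq⁴ = S(1−A)/(4σ): 1−A = 4σT_eq⁴/S.
1−A = 4 × 5.67×10⁻⁸ × (127)⁴ / 441 = 0.134.

A ≈ 0.87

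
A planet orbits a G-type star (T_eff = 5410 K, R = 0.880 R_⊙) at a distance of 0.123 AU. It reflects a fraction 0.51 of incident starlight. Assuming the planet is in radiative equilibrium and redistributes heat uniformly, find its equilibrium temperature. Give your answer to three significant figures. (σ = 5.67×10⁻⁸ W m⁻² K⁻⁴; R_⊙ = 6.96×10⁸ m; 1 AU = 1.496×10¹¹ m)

T_eq ≈ 584 K

R_⋆ = 0.880 × 6.96×10⁸ = 6.12×10⁸ m.
d = 0.123 AU = 1.84×10¹⁰ m.
L = 4πR_⋆²σT_⋆⁴ = 4π(6.12×10⁸)² × 5.67×10⁻⁸ × (5410)⁴ = 2.29×10²⁶ W.
S = L/(4πd²) = 5.38×10⁴ W m⁻².
Energy balance: absorbed = emitted ⇒ πR²·S(1−A) = 4πR²·σT_eq⁴, so T_eq⁴ = S(1−A)/(4σ).
T_eq = [5.38×10⁴ × 0.49 / (4 × 5.67×10⁻⁸)]^(1/4) = (1.16×10¹¹)^(1/4) = 584 K.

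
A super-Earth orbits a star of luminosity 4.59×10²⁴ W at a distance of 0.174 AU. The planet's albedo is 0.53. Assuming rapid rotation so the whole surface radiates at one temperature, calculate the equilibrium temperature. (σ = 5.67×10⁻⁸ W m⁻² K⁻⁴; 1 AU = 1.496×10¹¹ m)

d = 0.174 AU = 2.60×10¹⁰ m.
Flux: S = L/(4πd²) = 4.59×10²⁴/(4π×(2.60×10¹⁰)²) = 539 W m⁻².
Energy balance: absorbed = emitted ⇒ πR²·S(1−A) = 4πR²·σT_eq⁴, so T_eq⁴ = S(1−A)/(4σ).
T_eq = [539 × 0.47 / (4 × 5.67×10⁻⁸)]^(1/4) = (1.12×10⁹)^(1/4) = 183 K.

T_eq ≈ 183 K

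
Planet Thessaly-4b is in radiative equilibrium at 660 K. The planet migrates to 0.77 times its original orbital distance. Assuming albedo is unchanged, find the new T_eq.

T_eq ≈ 752 K

T_eq ∝ L^(1/4) · d^(−1/2).
T′ = 660 / 0.77^(1/2) = 752 K.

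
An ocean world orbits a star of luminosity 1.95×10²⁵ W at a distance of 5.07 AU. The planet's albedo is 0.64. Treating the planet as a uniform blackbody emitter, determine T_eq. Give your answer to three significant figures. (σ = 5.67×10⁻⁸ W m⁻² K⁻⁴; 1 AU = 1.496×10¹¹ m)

T_eq ≈ 45.5 K

d = 5.07 AU = 7.58×10¹¹ m.
Flux: S = L/(4πd²) = 1.95×10²⁵/(4π×(7.58×10¹¹)²) = 2.70 W m⁻².
Energy balance: absorbed = emitted ⇒ πR²·S(1−A) = 4πR²·σT_eq⁴, so T_eq⁴ = S(1−A)/(4σ).
T_eq = [2.70 × 0.36 / (4 × 5.67×10⁻⁸)]^(1/4) = (4.28×10⁶)^(1/4) = 45.5 K.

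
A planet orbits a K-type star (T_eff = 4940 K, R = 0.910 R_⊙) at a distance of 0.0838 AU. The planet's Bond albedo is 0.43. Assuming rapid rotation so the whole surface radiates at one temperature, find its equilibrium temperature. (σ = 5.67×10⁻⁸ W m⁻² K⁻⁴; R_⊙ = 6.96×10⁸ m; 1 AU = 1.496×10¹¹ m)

T_eq ≈ 682 K

R_⋆ = 0.910 × 6.96×10⁸ = 6.33×10⁸ m.
d = 0.0838 AU = 1.25×10¹⁰ m.
L = 4πR_⋆²σT_⋆⁴ = 4π(6.33×10⁸)² × 5.67×10⁻⁸ × (4940)⁴ = 1.70×10²⁶ W.
S = L/(4πd²) = 8.62×10⁴ W m⁻².
Energy balance: absorbed = emitted ⇒ πR²·S(1−A) = 4πR²·σT_eq⁴, so T_eq⁴ = S(1−A)/(4σ).
T_eq = [8.62×10⁴ × 0.57 / (4 × 5.67×10⁻⁸)]^(1/4) = (2.17×10¹¹)^(1/4) = 682 K.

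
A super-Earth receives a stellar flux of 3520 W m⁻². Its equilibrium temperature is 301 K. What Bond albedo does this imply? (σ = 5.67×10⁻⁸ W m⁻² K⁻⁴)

A ≈ 0.47

From T_eq⁴ = S(1−A)/(4σ): 1−A = 4σT_eq⁴/S.
1−A = 4 × 5.67×10⁻⁸ × (301)⁴ / 3520 = 0.529.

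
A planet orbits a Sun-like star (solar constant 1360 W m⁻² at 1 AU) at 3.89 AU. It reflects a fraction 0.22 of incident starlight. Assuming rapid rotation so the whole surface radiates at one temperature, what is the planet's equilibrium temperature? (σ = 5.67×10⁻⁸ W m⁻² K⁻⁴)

T_eq ≈ 133 K

Flux at 3.89 AU: S = 1360/3.89² = 89.9 W m⁻².
Energy balance: absorbed = emitted ⇒ πR²·S(1−A) = 4πR²·σT_eq⁴, so T_eq⁴ = S(1−A)/(4σ).
T_eq = [89.9 × 0.78 / (4 × 5.67×10⁻⁸)]^(1/4) = (3.09×10⁸)^(1/4) = 133 K.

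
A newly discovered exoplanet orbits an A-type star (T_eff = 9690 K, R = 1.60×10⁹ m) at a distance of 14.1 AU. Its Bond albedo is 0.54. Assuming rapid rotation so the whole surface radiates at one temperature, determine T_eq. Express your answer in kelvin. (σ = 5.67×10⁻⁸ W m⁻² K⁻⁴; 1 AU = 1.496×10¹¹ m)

d = 14.1 AU = 2.11×10¹² m.
L = 4πR_⋆²σT_⋆⁴ = 4π(1.60×10⁹)² × 5.67×10⁻⁸ × (9690)⁴ = 1.61×10²⁸ W.
S = L/(4πd²) = 288 W m⁻².
Energy balance: absorbed = emitted ⇒ πR²·S(1−A) = 4πR²·σT_eq⁴, so T_eq⁴ = S(1−A)/(4σ).
T_eq = [288 × 0.46 / (4 × 5.67×10⁻⁸)]^(1/4) = (5.83×10⁸)^(1/4) = 155 K.

T_eq ≈ 155 K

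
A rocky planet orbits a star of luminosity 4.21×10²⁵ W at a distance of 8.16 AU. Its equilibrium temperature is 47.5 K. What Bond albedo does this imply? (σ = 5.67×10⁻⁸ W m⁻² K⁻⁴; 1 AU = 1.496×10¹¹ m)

d = 8.16 AU = 1.22×10¹² m.
Flux: S = L/(4πd²) = 4.21×10²⁵/(4π×(1.22×10¹²)²) = 2.25 W m⁻².
From T_eq⁴ = S(1−A)/(4σ): 1−A = 4σT_eq⁴/S.
1−A = 4 × 5.67×10⁻⁸ × (47.5)⁴ / 2.25 = 0.514.

A ≈ 0.49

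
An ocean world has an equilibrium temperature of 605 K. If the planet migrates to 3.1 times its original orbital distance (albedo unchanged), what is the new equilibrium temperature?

T_eq ≈ 344 K

T_eq ∝ L^(1/4) · d^(−1/2).
T′ = 605 / 3.1^(1/2) = 344 K.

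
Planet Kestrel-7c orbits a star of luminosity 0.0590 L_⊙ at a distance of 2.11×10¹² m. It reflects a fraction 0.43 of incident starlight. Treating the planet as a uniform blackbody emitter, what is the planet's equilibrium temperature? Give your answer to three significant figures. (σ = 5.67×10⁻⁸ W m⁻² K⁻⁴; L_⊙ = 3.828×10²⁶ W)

T_eq ≈ 31.7 K

L = 0.0590 × 3.828×10²⁶ = 2.26×10²⁵ W.
Flux: S = L/(4πd²) = 2.26×10²⁵/(4π×(2.11×10¹²)²) = 0.404 W m⁻².
Energy balance: absorbed = emitted ⇒ πR²·S(1−A) = 4πR²·σT_eq⁴, so T_eq⁴ = S(1−A)/(4σ).
T_eq = [0.404 × 0.57 / (4 × 5.67×10⁻⁸)]^(1/4) = (1.01×10⁶)^(1/4) = 31.7 K.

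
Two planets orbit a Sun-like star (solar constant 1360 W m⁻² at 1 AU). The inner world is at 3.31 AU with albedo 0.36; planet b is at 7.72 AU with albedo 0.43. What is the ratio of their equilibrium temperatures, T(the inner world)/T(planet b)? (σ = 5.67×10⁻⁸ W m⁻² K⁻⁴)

T_eq = [S₀(1−A)/(4σd²)]^(1/4), so T ∝ (1−A)^(1/4) / √d.
T₁ = [1360×0.64/(4×5.67×10⁻⁸×3.31²)]^(1/4) = 136.81 K.
T₂ = [1360×0.57/(4×5.67×10⁻⁸×7.72²)]^(1/4) = 87.02 K.

T₁/T₂ ≈ 1.572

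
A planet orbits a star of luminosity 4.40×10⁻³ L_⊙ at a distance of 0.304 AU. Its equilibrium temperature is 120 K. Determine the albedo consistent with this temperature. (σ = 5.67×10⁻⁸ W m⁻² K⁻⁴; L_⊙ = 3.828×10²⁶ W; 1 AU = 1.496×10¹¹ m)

d = 0.304 AU = 4.55×10¹⁰ m.
L = 4.40×10⁻³ × 3.828×10²⁶ = 1.68×10²⁴ W.
Flux: S = L/(4πd²) = 1.68×10²⁴/(4π×(4.55×10¹⁰)²) = 64.8 W m⁻².
From T_eq⁴ = S(1−A)/(4σ): 1−A = 4σT_eq⁴/S.
1−A = 4 × 5.67×10⁻⁸ × (120)⁴ / 64.8 = 0.726.

A ≈ 0.27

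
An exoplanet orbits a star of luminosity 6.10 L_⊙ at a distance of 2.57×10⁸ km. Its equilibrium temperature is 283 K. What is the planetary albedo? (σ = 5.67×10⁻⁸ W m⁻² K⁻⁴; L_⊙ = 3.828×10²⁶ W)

d = 2.57×10⁸ km = 2.57×10¹¹ m.
L = 6.10 × 3.828×10²⁶ = 2.34×10²⁷ W.
Flux: S = L/(4πd²) = 2.34×10²⁷/(4π×(2.57×10¹¹)²) = 2810 W m⁻².
From T_eq⁴ = S(1−A)/(4σ): 1−A = 4σT_eq⁴/S.
1−A = 4 × 5.67×10⁻⁸ × (283)⁴ / 2810 = 0.517.

A ≈ 0.48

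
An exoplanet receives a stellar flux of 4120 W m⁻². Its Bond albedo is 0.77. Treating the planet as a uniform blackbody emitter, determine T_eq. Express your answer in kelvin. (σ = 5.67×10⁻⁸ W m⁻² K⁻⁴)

Energy balance: absorbed = emitted ⇒ πR²·S(1−A) = 4πR²·σT_eq⁴, so T_eq⁴ = S(1−A)/(4σ).
T_eq = [4120 × 0.23 / (4 × 5.67×10⁻⁸)]^(1/4) = (4.18×10⁹)^(1/4) = 254 K.

T_eq ≈ 254 K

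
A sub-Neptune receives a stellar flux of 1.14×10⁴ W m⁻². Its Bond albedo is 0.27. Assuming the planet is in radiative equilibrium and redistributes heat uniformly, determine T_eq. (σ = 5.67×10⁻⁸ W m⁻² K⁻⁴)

Energy balance: absorbed = emitted ⇒ πR²·S(1−A) = 4πR²·σT_eq⁴, so T_eq⁴ = S(1−A)/(4σ).
T_eq = [1.14×10⁴ × 0.73 / (4 × 5.67×10⁻⁸)]^(1/4) = (3.67×10¹⁰)^(1/4) = 438 K.

T_eq ≈ 438 K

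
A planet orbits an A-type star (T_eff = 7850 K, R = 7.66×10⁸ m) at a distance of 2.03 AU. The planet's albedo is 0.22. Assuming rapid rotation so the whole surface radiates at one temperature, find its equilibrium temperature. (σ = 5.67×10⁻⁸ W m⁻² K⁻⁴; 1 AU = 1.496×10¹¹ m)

d = 2.03 AU = 3.04×10¹¹ m.
L = 4πR_⋆²σT_⋆⁴ = 4π(7.66×10⁸)² × 5.67×10⁻⁸ × (7850)⁴ = 1.59×10²⁷ W.
S = L/(4πd²) = 1370 W m⁻².
Energy balance: absorbed = emitted ⇒ πR²·S(1−A) = 4πR²·σT_eq⁴, so T_eq⁴ = S(1−A)/(4σ).
T_eq = [1370 × 0.78 / (4 × 5.67×10⁻⁸)]^(1/4) = (4.71×10⁹)^(1/4) = 262 K.

T_eq ≈ 262 K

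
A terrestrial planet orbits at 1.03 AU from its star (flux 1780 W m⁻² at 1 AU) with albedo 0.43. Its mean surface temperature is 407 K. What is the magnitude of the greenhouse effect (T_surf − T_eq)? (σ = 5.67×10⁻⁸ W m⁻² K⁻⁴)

ΔT ≈ 152.2 K

S = 1780/1.03² = 1678 W m⁻².
T_eq = [S(1−A)/(4σ)]^(1/4) = [1678×0.57/(4×5.67×10⁻⁸)]^(1/4) = 254.8 K.
ΔT = T_surf − T_eq = 407 − 254.8.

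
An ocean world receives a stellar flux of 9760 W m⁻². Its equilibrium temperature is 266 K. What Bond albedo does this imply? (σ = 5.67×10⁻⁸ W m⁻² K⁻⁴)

A ≈ 0.88

From T_eq⁴ = S(1−A)/(4σ): 1−A = 4σT_eq⁴/S.
1−A = 4 × 5.67×10⁻⁸ × (266)⁴ / 9760 = 0.116.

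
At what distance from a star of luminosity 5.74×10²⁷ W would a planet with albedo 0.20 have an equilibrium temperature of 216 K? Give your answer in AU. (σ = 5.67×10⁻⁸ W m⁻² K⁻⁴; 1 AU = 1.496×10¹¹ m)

From T_eq⁴ = L(1−A)/(16πσd²): d = √[L(1−A)/(16πσT_eq⁴)].
d = √[5.74×10²⁷ × 0.80 / (16π × 5.67×10⁻⁸ × (216)⁴)] = 8.60×10¹¹ m = 5.75 AU.

d ≈ 5.75 AU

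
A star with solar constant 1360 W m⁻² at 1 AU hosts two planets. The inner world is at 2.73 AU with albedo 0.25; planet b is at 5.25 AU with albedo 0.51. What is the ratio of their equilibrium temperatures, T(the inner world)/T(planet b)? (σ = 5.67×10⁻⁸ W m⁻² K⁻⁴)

T₁/T₂ ≈ 1.542

T_eq = [S₀(1−A)/(4σd²)]^(1/4), so T ∝ (1−A)^(1/4) / √d.
T₁ = [1360×0.75/(4×5.67×10⁻⁸×2.73²)]^(1/4) = 156.73 K.
T₂ = [1360×0.49/(4×5.67×10⁻⁸×5.25²)]^(1/4) = 101.61 K.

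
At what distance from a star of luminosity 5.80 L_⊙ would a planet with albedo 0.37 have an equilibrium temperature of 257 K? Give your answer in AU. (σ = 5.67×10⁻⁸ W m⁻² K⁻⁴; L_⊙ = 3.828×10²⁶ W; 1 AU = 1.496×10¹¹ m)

L = 5.80 × 3.828×10²⁶ = 2.22×10²⁷ W.
From T_eq⁴ = L(1−A)/(16πσd²): d = √[L(1−A)/(16πσT_eq⁴)].
d = √[2.22×10²⁷ × 0.63 / (16π × 5.67×10⁻⁸ × (257)⁴)] = 3.35×10¹¹ m = 2.24 AU.

d ≈ 2.24 AU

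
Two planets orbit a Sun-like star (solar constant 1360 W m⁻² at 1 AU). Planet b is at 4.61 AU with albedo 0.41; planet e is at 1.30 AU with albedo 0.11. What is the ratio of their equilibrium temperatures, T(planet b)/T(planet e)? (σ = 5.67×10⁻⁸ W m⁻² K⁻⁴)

T₁/T₂ ≈ 0.479

T_eq = [S₀(1−A)/(4σd²)]^(1/4), so T ∝ (1−A)^(1/4) / √d.
T₁ = [1360×0.59/(4×5.67×10⁻⁸×4.61²)]^(1/4) = 113.59 K.
T₂ = [1360×0.89/(4×5.67×10⁻⁸×1.30²)]^(1/4) = 237.06 K.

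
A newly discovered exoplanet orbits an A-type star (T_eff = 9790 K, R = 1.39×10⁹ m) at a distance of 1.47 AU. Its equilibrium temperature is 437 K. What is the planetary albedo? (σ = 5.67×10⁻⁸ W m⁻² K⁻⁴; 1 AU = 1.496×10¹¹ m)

d = 1.47 AU = 2.20×10¹¹ m.
L = 4πR_⋆²σT_⋆⁴ = 4π(1.39×10⁹)² × 5.67×10⁻⁸ × (9790)⁴ = 1.26×10²⁸ W.
S = L/(4πd²) = 2.08×10⁴ W m⁻².
From T_eq⁴ = S(1−A)/(4σ): 1−A = 4σT_eq⁴/S.
1−A = 4 × 5.67×10⁻⁸ × (437)⁴ / 2.08×10⁴ = 0.397.

A ≈ 0.60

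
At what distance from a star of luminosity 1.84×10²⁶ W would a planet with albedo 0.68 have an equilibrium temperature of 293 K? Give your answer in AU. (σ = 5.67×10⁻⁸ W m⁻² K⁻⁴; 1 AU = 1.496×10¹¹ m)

From T_eq⁴ = L(1−A)/(16πσd²): d = √[L(1−A)/(16πσT_eq⁴)].
d = √[1.84×10²⁶ × 0.32 / (16π × 5.67×10⁻⁸ × (293)⁴)] = 5.29×10¹⁰ m = 0.354 AU.

d ≈ 0.354 AU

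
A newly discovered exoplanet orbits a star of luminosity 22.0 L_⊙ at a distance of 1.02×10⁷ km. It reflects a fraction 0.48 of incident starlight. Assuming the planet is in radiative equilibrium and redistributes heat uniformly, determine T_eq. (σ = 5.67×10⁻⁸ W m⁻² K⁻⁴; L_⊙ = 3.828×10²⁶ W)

d = 1.02×10⁷ km = 1.02×10¹⁰ m.
L = 22.0 × 3.828×10²⁶ = 8.42×10²⁷ W.
Flux: S = L/(4πd²) = 8.42×10²⁷/(4π×(1.02×10¹⁰)²) = 6.44×10⁶ W m⁻².
Energy balance: absorbed = emitted ⇒ πR²·S(1−A) = 4πR²·σT_eq⁴, so T_eq⁴ = S(1−A)/(4σ).
T_eq = [6.44×10⁶ × 0.52 / (4 × 5.67×10⁻⁸)]^(1/4) = (1.48×10¹³)^(1/4) = 1960 K.

T_eq ≈ 1960 K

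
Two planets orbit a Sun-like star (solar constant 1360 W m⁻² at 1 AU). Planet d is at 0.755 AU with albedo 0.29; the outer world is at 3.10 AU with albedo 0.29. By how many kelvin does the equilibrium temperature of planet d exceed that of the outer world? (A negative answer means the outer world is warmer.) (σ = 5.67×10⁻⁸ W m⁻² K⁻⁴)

ΔT ≈ 148.9 K

T_eq = [S₀(1−A)/(4σd²)]^(1/4), so T ∝ (1−A)^(1/4) / √d.
T₁ = [1360×0.71/(4×5.67×10⁻⁸×0.755²)]^(1/4) = 293.98 K.
T₂ = [1360×0.71/(4×5.67×10⁻⁸×3.10²)]^(1/4) = 145.08 K.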